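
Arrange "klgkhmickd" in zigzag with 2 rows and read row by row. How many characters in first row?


Zigzag "klgkhmickd" into 2 rows:
Placing characters:
  'k' => row 0
  'l' => row 1
  'g' => row 0
  'k' => row 1
  'h' => row 0
  'm' => row 1
  'i' => row 0
  'c' => row 1
  'k' => row 0
  'd' => row 1
Rows:
  Row 0: "kghik"
  Row 1: "lkmcd"
First row length: 5

5


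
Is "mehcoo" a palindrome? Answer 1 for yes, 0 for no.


Input: mehcoo
Reversed: oochem
  Compare pos 0 ('m') with pos 5 ('o'): MISMATCH
  Compare pos 1 ('e') with pos 4 ('o'): MISMATCH
  Compare pos 2 ('h') with pos 3 ('c'): MISMATCH
Result: not a palindrome

0


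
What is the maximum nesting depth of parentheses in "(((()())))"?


Input: "(((()())))"
Tracking depth:
  Position 0 '(': depth becomes 1
  Position 1 '(': depth becomes 2
  Position 2 '(': depth becomes 3
  Position 3 '(': depth becomes 4
  Position 4 ')': depth becomes 3
  Position 5 '(': depth becomes 4
  Position 6 ')': depth becomes 3
  Position 7 ')': depth becomes 2
  Position 8 ')': depth becomes 1
  Position 9 ')': depth becomes 0
Maximum depth reached: 4

4


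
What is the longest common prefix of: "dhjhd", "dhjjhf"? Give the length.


Words: dhjhd, dhjjhf
  Position 0: all 'd' => match
  Position 1: all 'h' => match
  Position 2: all 'j' => match
  Position 3: ('h', 'j') => mismatch, stop
LCP = "dhj" (length 3)

3


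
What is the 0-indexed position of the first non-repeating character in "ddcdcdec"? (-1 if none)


Input: ddcdcdec
Character frequencies:
  'c': 3
  'd': 4
  'e': 1
Scanning left to right for freq == 1:
  Position 0 ('d'): freq=4, skip
  Position 1 ('d'): freq=4, skip
  Position 2 ('c'): freq=3, skip
  Position 3 ('d'): freq=4, skip
  Position 4 ('c'): freq=3, skip
  Position 5 ('d'): freq=4, skip
  Position 6 ('e'): unique! => answer = 6

6


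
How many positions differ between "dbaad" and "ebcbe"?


Comparing "dbaad" and "ebcbe" position by position:
  Position 0: 'd' vs 'e' => DIFFER
  Position 1: 'b' vs 'b' => same
  Position 2: 'a' vs 'c' => DIFFER
  Position 3: 'a' vs 'b' => DIFFER
  Position 4: 'd' vs 'e' => DIFFER
Positions that differ: 4

4


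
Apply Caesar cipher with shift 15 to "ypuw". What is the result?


Caesar cipher: shift "ypuw" by 15
  'y' (pos 24) + 15 = pos 13 = 'n'
  'p' (pos 15) + 15 = pos 4 = 'e'
  'u' (pos 20) + 15 = pos 9 = 'j'
  'w' (pos 22) + 15 = pos 11 = 'l'
Result: nejl

nejl


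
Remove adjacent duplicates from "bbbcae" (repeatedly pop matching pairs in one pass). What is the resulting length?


Input: bbbcae
Stack-based adjacent duplicate removal:
  Read 'b': push. Stack: b
  Read 'b': matches stack top 'b' => pop. Stack: (empty)
  Read 'b': push. Stack: b
  Read 'c': push. Stack: bc
  Read 'a': push. Stack: bca
  Read 'e': push. Stack: bcae
Final stack: "bcae" (length 4)

4


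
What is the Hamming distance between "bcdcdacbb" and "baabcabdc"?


Comparing "bcdcdacbb" and "baabcabdc" position by position:
  Position 0: 'b' vs 'b' => same
  Position 1: 'c' vs 'a' => differ
  Position 2: 'd' vs 'a' => differ
  Position 3: 'c' vs 'b' => differ
  Position 4: 'd' vs 'c' => differ
  Position 5: 'a' vs 'a' => same
  Position 6: 'c' vs 'b' => differ
  Position 7: 'b' vs 'd' => differ
  Position 8: 'b' vs 'c' => differ
Total differences (Hamming distance): 7

7


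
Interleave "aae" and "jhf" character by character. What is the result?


Interleaving "aae" and "jhf":
  Position 0: 'a' from first, 'j' from second => "aj"
  Position 1: 'a' from first, 'h' from second => "ah"
  Position 2: 'e' from first, 'f' from second => "ef"
Result: ajahef

ajahef


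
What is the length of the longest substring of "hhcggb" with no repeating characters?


Input: "hhcggb"
Sliding window (track last position of each char):
  Position 0 ('h'): window [0,0] length 1 -- new best
  Position 1 ('h'): repeat (last at 0), move window start to 1
  Position 1 ('h'): window [1,1] length 1
  Position 2 ('c'): window [1,2] length 2 -- new best
  Position 3 ('g'): window [1,3] length 3 -- new best
  Position 4 ('g'): repeat (last at 3), move window start to 4
  Position 4 ('g'): window [4,4] length 1
  Position 5 ('b'): window [4,5] length 2
Longest substring with no repeats: "hcg" with length 3

3


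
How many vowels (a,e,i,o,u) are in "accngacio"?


Input: accngacio
Checking each character:
  'a' at position 0: vowel (running total: 1)
  'c' at position 1: consonant
  'c' at position 2: consonant
  'n' at position 3: consonant
  'g' at position 4: consonant
  'a' at position 5: vowel (running total: 2)
  'c' at position 6: consonant
  'i' at position 7: vowel (running total: 3)
  'o' at position 8: vowel (running total: 4)
Total vowels: 4

4


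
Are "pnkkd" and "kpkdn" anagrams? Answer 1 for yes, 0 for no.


Strings: "pnkkd", "kpkdn"
Sorted first:  dkknp
Sorted second: dkknp
Sorted forms match => anagrams

1


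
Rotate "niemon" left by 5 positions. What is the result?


Input: "niemon", rotate left by 5
First 5 characters: "niemo"
Remaining characters: "n"
Concatenate remaining + first: "n" + "niemo" = "nniemo"

nniemo


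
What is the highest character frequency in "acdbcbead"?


Input: acdbcbead
Character counts:
  'a': 2
  'b': 2
  'c': 2
  'd': 2
  'e': 1
Maximum frequency: 2

2


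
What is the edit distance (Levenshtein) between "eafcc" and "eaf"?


Computing edit distance: "eafcc" -> "eaf"
DP table:
           e    a    f
      0    1    2    3
  e   1    0    1    2
  a   2    1    0    1
  f   3    2    1    0
  c   4    3    2    1
  c   5    4    3    2
Edit distance = dp[5][3] = 2

2


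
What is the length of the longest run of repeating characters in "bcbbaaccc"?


Input: "bcbbaaccc"
Scanning for longest run:
  Position 1 ('c'): new char, reset run to 1
  Position 2 ('b'): new char, reset run to 1
  Position 3 ('b'): continues run of 'b', length=2
  Position 4 ('a'): new char, reset run to 1
  Position 5 ('a'): continues run of 'a', length=2
  Position 6 ('c'): new char, reset run to 1
  Position 7 ('c'): continues run of 'c', length=2
  Position 8 ('c'): continues run of 'c', length=3
Longest run: 'c' with length 3

3


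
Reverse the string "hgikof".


Input: hgikof
Reading characters right to left:
  Position 5: 'f'
  Position 4: 'o'
  Position 3: 'k'
  Position 2: 'i'
  Position 1: 'g'
  Position 0: 'h'
Reversed: fokigh

fokigh


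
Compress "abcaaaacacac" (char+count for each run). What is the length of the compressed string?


Input: abcaaaacacac
Runs:
  'a' x 1 => "a1"
  'b' x 1 => "b1"
  'c' x 1 => "c1"
  'a' x 4 => "a4"
  'c' x 1 => "c1"
  'a' x 1 => "a1"
  'c' x 1 => "c1"
  'a' x 1 => "a1"
  'c' x 1 => "c1"
Compressed: "a1b1c1a4c1a1c1a1c1"
Compressed length: 18

18


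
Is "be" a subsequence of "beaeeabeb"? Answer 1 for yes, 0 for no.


Check if "be" is a subsequence of "beaeeabeb"
Greedy scan:
  Position 0 ('b'): matches sub[0] = 'b'
  Position 1 ('e'): matches sub[1] = 'e'
  Position 2 ('a'): no match needed
  Position 3 ('e'): no match needed
  Position 4 ('e'): no match needed
  Position 5 ('a'): no match needed
  Position 6 ('b'): no match needed
  Position 7 ('e'): no match needed
  Position 8 ('b'): no match needed
All 2 characters matched => is a subsequence

1


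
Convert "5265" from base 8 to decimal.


Input: "5265" in base 8
Positional expansion:
  Digit '5' (value 5) x 8^3 = 2560
  Digit '2' (value 2) x 8^2 = 128
  Digit '6' (value 6) x 8^1 = 48
  Digit '5' (value 5) x 8^0 = 5
Sum = 2741

2741


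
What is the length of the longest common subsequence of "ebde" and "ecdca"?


LCS of "ebde" and "ecdca"
DP table:
           e    c    d    c    a
      0    0    0    0    0    0
  e   0    1    1    1    1    1
  b   0    1    1    1    1    1
  d   0    1    1    2    2    2
  e   0    1    1    2    2    2
LCS length = dp[4][5] = 2

2


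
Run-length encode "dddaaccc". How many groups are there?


Input: dddaaccc
Scanning for consecutive runs:
  Group 1: 'd' x 3 (positions 0-2)
  Group 2: 'a' x 2 (positions 3-4)
  Group 3: 'c' x 3 (positions 5-7)
Total groups: 3

3


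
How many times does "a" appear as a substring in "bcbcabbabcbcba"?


Searching for "a" in "bcbcabbabcbcba"
Scanning each position:
  Position 0: "b" => no
  Position 1: "c" => no
  Position 2: "b" => no
  Position 3: "c" => no
  Position 4: "a" => MATCH
  Position 5: "b" => no
  Position 6: "b" => no
  Position 7: "a" => MATCH
  Position 8: "b" => no
  Position 9: "c" => no
  Position 10: "b" => no
  Position 11: "c" => no
  Position 12: "b" => no
  Position 13: "a" => MATCH
Total occurrences: 3

3


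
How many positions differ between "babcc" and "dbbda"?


Comparing "babcc" and "dbbda" position by position:
  Position 0: 'b' vs 'd' => DIFFER
  Position 1: 'a' vs 'b' => DIFFER
  Position 2: 'b' vs 'b' => same
  Position 3: 'c' vs 'd' => DIFFER
  Position 4: 'c' vs 'a' => DIFFER
Positions that differ: 4

4


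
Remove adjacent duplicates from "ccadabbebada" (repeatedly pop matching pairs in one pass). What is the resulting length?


Input: ccadabbebada
Stack-based adjacent duplicate removal:
  Read 'c': push. Stack: c
  Read 'c': matches stack top 'c' => pop. Stack: (empty)
  Read 'a': push. Stack: a
  Read 'd': push. Stack: ad
  Read 'a': push. Stack: ada
  Read 'b': push. Stack: adab
  Read 'b': matches stack top 'b' => pop. Stack: ada
  Read 'e': push. Stack: adae
  Read 'b': push. Stack: adaeb
  Read 'a': push. Stack: adaeba
  Read 'd': push. Stack: adaebad
  Read 'a': push. Stack: adaebada
Final stack: "adaebada" (length 8)

8


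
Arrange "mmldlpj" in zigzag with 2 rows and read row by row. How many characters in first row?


Zigzag "mmldlpj" into 2 rows:
Placing characters:
  'm' => row 0
  'm' => row 1
  'l' => row 0
  'd' => row 1
  'l' => row 0
  'p' => row 1
  'j' => row 0
Rows:
  Row 0: "mllj"
  Row 1: "mdp"
First row length: 4

4


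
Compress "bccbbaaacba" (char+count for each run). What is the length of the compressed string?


Input: bccbbaaacba
Runs:
  'b' x 1 => "b1"
  'c' x 2 => "c2"
  'b' x 2 => "b2"
  'a' x 3 => "a3"
  'c' x 1 => "c1"
  'b' x 1 => "b1"
  'a' x 1 => "a1"
Compressed: "b1c2b2a3c1b1a1"
Compressed length: 14

14


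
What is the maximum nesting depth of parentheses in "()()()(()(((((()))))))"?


Input: "()()()(()(((((()))))))"
Tracking depth:
  Position 0 '(': depth becomes 1
  Position 1 ')': depth becomes 0
  Position 2 '(': depth becomes 1
  Position 3 ')': depth becomes 0
  Position 4 '(': depth becomes 1
  Position 5 ')': depth becomes 0
  Position 6 '(': depth becomes 1
  Position 7 '(': depth becomes 2
  Position 8 ')': depth becomes 1
  Position 9 '(': depth becomes 2
  Position 10 '(': depth becomes 3
  Position 11 '(': depth becomes 4
  Position 12 '(': depth becomes 5
  Position 13 '(': depth becomes 6
  Position 14 '(': depth becomes 7
  Position 15 ')': depth becomes 6
  Position 16 ')': depth becomes 5
  Position 17 ')': depth becomes 4
  Position 18 ')': depth becomes 3
  Position 19 ')': depth becomes 2
  Position 20 ')': depth becomes 1
  Position 21 ')': depth becomes 0
Maximum depth reached: 7

7


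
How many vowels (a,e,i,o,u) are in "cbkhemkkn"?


Input: cbkhemkkn
Checking each character:
  'c' at position 0: consonant
  'b' at position 1: consonant
  'k' at position 2: consonant
  'h' at position 3: consonant
  'e' at position 4: vowel (running total: 1)
  'm' at position 5: consonant
  'k' at position 6: consonant
  'k' at position 7: consonant
  'n' at position 8: consonant
Total vowels: 1

1


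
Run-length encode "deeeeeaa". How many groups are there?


Input: deeeeeaa
Scanning for consecutive runs:
  Group 1: 'd' x 1 (positions 0-0)
  Group 2: 'e' x 5 (positions 1-5)
  Group 3: 'a' x 2 (positions 6-7)
Total groups: 3

3


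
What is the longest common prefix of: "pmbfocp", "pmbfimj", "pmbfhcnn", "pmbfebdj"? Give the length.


Words: pmbfocp, pmbfimj, pmbfhcnn, pmbfebdj
  Position 0: all 'p' => match
  Position 1: all 'm' => match
  Position 2: all 'b' => match
  Position 3: all 'f' => match
  Position 4: ('o', 'i', 'h', 'e') => mismatch, stop
LCP = "pmbf" (length 4)

4


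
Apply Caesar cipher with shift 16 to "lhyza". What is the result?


Caesar cipher: shift "lhyza" by 16
  'l' (pos 11) + 16 = pos 1 = 'b'
  'h' (pos 7) + 16 = pos 23 = 'x'
  'y' (pos 24) + 16 = pos 14 = 'o'
  'z' (pos 25) + 16 = pos 15 = 'p'
  'a' (pos 0) + 16 = pos 16 = 'q'
Result: bxopq

bxopq


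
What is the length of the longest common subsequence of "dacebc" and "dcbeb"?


LCS of "dacebc" and "dcbeb"
DP table:
           d    c    b    e    b
      0    0    0    0    0    0
  d   0    1    1    1    1    1
  a   0    1    1    1    1    1
  c   0    1    2    2    2    2
  e   0    1    2    2    3    3
  b   0    1    2    3    3    4
  c   0    1    2    3    3    4
LCS length = dp[6][5] = 4

4


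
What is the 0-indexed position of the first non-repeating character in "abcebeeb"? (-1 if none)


Input: abcebeeb
Character frequencies:
  'a': 1
  'b': 3
  'c': 1
  'e': 3
Scanning left to right for freq == 1:
  Position 0 ('a'): unique! => answer = 0

0


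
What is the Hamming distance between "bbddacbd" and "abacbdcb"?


Comparing "bbddacbd" and "abacbdcb" position by position:
  Position 0: 'b' vs 'a' => differ
  Position 1: 'b' vs 'b' => same
  Position 2: 'd' vs 'a' => differ
  Position 3: 'd' vs 'c' => differ
  Position 4: 'a' vs 'b' => differ
  Position 5: 'c' vs 'd' => differ
  Position 6: 'b' vs 'c' => differ
  Position 7: 'd' vs 'b' => differ
Total differences (Hamming distance): 7

7


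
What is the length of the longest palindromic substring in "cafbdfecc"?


Input: "cafbdfecc"
Checking substrings for palindromes:
  [7:9] "cc" (len 2) => palindrome
Longest palindromic substring: "cc" with length 2

2


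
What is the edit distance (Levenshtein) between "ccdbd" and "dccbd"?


Computing edit distance: "ccdbd" -> "dccbd"
DP table:
           d    c    c    b    d
      0    1    2    3    4    5
  c   1    1    1    2    3    4
  c   2    2    1    1    2    3
  d   3    2    2    2    2    2
  b   4    3    3    3    2    3
  d   5    4    4    4    3    2
Edit distance = dp[5][5] = 2

2


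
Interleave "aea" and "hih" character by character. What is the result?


Interleaving "aea" and "hih":
  Position 0: 'a' from first, 'h' from second => "ah"
  Position 1: 'e' from first, 'i' from second => "ei"
  Position 2: 'a' from first, 'h' from second => "ah"
Result: aheiah

aheiah


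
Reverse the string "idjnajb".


Input: idjnajb
Reading characters right to left:
  Position 6: 'b'
  Position 5: 'j'
  Position 4: 'a'
  Position 3: 'n'
  Position 2: 'j'
  Position 1: 'd'
  Position 0: 'i'
Reversed: bjanjdi

bjanjdi


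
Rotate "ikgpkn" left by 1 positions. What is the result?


Input: "ikgpkn", rotate left by 1
First 1 characters: "i"
Remaining characters: "kgpkn"
Concatenate remaining + first: "kgpkn" + "i" = "kgpkni"

kgpkni


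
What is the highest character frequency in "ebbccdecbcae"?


Input: ebbccdecbcae
Character counts:
  'a': 1
  'b': 3
  'c': 4
  'd': 1
  'e': 3
Maximum frequency: 4

4


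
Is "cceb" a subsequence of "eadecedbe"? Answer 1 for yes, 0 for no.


Check if "cceb" is a subsequence of "eadecedbe"
Greedy scan:
  Position 0 ('e'): no match needed
  Position 1 ('a'): no match needed
  Position 2 ('d'): no match needed
  Position 3 ('e'): no match needed
  Position 4 ('c'): matches sub[0] = 'c'
  Position 5 ('e'): no match needed
  Position 6 ('d'): no match needed
  Position 7 ('b'): no match needed
  Position 8 ('e'): no match needed
Only matched 1/4 characters => not a subsequence

0


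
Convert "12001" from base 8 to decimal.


Input: "12001" in base 8
Positional expansion:
  Digit '1' (value 1) x 8^4 = 4096
  Digit '2' (value 2) x 8^3 = 1024
  Digit '0' (value 0) x 8^2 = 0
  Digit '0' (value 0) x 8^1 = 0
  Digit '1' (value 1) x 8^0 = 1
Sum = 5121

5121


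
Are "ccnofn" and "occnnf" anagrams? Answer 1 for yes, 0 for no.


Strings: "ccnofn", "occnnf"
Sorted first:  ccfnno
Sorted second: ccfnno
Sorted forms match => anagrams

1


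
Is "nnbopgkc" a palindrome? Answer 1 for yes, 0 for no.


Input: nnbopgkc
Reversed: ckgpobnn
  Compare pos 0 ('n') with pos 7 ('c'): MISMATCH
  Compare pos 1 ('n') with pos 6 ('k'): MISMATCH
  Compare pos 2 ('b') with pos 5 ('g'): MISMATCH
  Compare pos 3 ('o') with pos 4 ('p'): MISMATCH
Result: not a palindrome

0


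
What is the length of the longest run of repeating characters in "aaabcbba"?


Input: "aaabcbba"
Scanning for longest run:
  Position 1 ('a'): continues run of 'a', length=2
  Position 2 ('a'): continues run of 'a', length=3
  Position 3 ('b'): new char, reset run to 1
  Position 4 ('c'): new char, reset run to 1
  Position 5 ('b'): new char, reset run to 1
  Position 6 ('b'): continues run of 'b', length=2
  Position 7 ('a'): new char, reset run to 1
Longest run: 'a' with length 3

3


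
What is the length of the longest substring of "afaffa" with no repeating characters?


Input: "afaffa"
Sliding window (track last position of each char):
  Position 0 ('a'): window [0,0] length 1 -- new best
  Position 1 ('f'): window [0,1] length 2 -- new best
  Position 2 ('a'): repeat (last at 0), move window start to 1
  Position 2 ('a'): window [1,2] length 2
  Position 3 ('f'): repeat (last at 1), move window start to 2
  Position 3 ('f'): window [2,3] length 2
  Position 4 ('f'): repeat (last at 3), move window start to 4
  Position 4 ('f'): window [4,4] length 1
  Position 5 ('a'): window [4,5] length 2
Longest substring with no repeats: "af" with length 2

2


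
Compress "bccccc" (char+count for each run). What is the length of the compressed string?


Input: bccccc
Runs:
  'b' x 1 => "b1"
  'c' x 5 => "c5"
Compressed: "b1c5"
Compressed length: 4

4


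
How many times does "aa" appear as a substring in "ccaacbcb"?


Searching for "aa" in "ccaacbcb"
Scanning each position:
  Position 0: "cc" => no
  Position 1: "ca" => no
  Position 2: "aa" => MATCH
  Position 3: "ac" => no
  Position 4: "cb" => no
  Position 5: "bc" => no
  Position 6: "cb" => no
Total occurrences: 1

1


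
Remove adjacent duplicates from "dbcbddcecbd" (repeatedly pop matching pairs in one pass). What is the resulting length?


Input: dbcbddcecbd
Stack-based adjacent duplicate removal:
  Read 'd': push. Stack: d
  Read 'b': push. Stack: db
  Read 'c': push. Stack: dbc
  Read 'b': push. Stack: dbcb
  Read 'd': push. Stack: dbcbd
  Read 'd': matches stack top 'd' => pop. Stack: dbcb
  Read 'c': push. Stack: dbcbc
  Read 'e': push. Stack: dbcbce
  Read 'c': push. Stack: dbcbcec
  Read 'b': push. Stack: dbcbcecb
  Read 'd': push. Stack: dbcbcecbd
Final stack: "dbcbcecbd" (length 9)

9


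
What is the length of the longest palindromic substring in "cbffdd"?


Input: "cbffdd"
Checking substrings for palindromes:
  [2:4] "ff" (len 2) => palindrome
  [4:6] "dd" (len 2) => palindrome
Longest palindromic substring: "ff" with length 2

2


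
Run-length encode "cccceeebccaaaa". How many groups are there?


Input: cccceeebccaaaa
Scanning for consecutive runs:
  Group 1: 'c' x 4 (positions 0-3)
  Group 2: 'e' x 3 (positions 4-6)
  Group 3: 'b' x 1 (positions 7-7)
  Group 4: 'c' x 2 (positions 8-9)
  Group 5: 'a' x 4 (positions 10-13)
Total groups: 5

5


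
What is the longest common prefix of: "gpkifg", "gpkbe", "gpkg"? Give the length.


Words: gpkifg, gpkbe, gpkg
  Position 0: all 'g' => match
  Position 1: all 'p' => match
  Position 2: all 'k' => match
  Position 3: ('i', 'b', 'g') => mismatch, stop
LCP = "gpk" (length 3)

3


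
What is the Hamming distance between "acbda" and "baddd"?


Comparing "acbda" and "baddd" position by position:
  Position 0: 'a' vs 'b' => differ
  Position 1: 'c' vs 'a' => differ
  Position 2: 'b' vs 'd' => differ
  Position 3: 'd' vs 'd' => same
  Position 4: 'a' vs 'd' => differ
Total differences (Hamming distance): 4

4


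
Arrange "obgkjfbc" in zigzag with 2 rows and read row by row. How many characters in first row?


Zigzag "obgkjfbc" into 2 rows:
Placing characters:
  'o' => row 0
  'b' => row 1
  'g' => row 0
  'k' => row 1
  'j' => row 0
  'f' => row 1
  'b' => row 0
  'c' => row 1
Rows:
  Row 0: "ogjb"
  Row 1: "bkfc"
First row length: 4

4


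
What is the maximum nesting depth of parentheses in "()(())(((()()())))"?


Input: "()(())(((()()())))"
Tracking depth:
  Position 0 '(': depth becomes 1
  Position 1 ')': depth becomes 0
  Position 2 '(': depth becomes 1
  Position 3 '(': depth becomes 2
  Position 4 ')': depth becomes 1
  Position 5 ')': depth becomes 0
  Position 6 '(': depth becomes 1
  Position 7 '(': depth becomes 2
  Position 8 '(': depth becomes 3
  Position 9 '(': depth becomes 4
  Position 10 ')': depth becomes 3
  Position 11 '(': depth becomes 4
  Position 12 ')': depth becomes 3
  Position 13 '(': depth becomes 4
  Position 14 ')': depth becomes 3
  Position 15 ')': depth becomes 2
  Position 16 ')': depth becomes 1
  Position 17 ')': depth becomes 0
Maximum depth reached: 4

4


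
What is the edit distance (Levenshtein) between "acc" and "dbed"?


Computing edit distance: "acc" -> "dbed"
DP table:
           d    b    e    d
      0    1    2    3    4
  a   1    1    2    3    4
  c   2    2    2    3    4
  c   3    3    3    3    4
Edit distance = dp[3][4] = 4

4


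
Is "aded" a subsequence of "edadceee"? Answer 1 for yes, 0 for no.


Check if "aded" is a subsequence of "edadceee"
Greedy scan:
  Position 0 ('e'): no match needed
  Position 1 ('d'): no match needed
  Position 2 ('a'): matches sub[0] = 'a'
  Position 3 ('d'): matches sub[1] = 'd'
  Position 4 ('c'): no match needed
  Position 5 ('e'): matches sub[2] = 'e'
  Position 6 ('e'): no match needed
  Position 7 ('e'): no match needed
Only matched 3/4 characters => not a subsequence

0


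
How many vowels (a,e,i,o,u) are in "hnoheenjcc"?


Input: hnoheenjcc
Checking each character:
  'h' at position 0: consonant
  'n' at position 1: consonant
  'o' at position 2: vowel (running total: 1)
  'h' at position 3: consonant
  'e' at position 4: vowel (running total: 2)
  'e' at position 5: vowel (running total: 3)
  'n' at position 6: consonant
  'j' at position 7: consonant
  'c' at position 8: consonant
  'c' at position 9: consonant
Total vowels: 3

3


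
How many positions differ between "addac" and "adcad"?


Comparing "addac" and "adcad" position by position:
  Position 0: 'a' vs 'a' => same
  Position 1: 'd' vs 'd' => same
  Position 2: 'd' vs 'c' => DIFFER
  Position 3: 'a' vs 'a' => same
  Position 4: 'c' vs 'd' => DIFFER
Positions that differ: 2

2


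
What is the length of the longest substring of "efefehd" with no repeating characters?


Input: "efefehd"
Sliding window (track last position of each char):
  Position 0 ('e'): window [0,0] length 1 -- new best
  Position 1 ('f'): window [0,1] length 2 -- new best
  Position 2 ('e'): repeat (last at 0), move window start to 1
  Position 2 ('e'): window [1,2] length 2
  Position 3 ('f'): repeat (last at 1), move window start to 2
  Position 3 ('f'): window [2,3] length 2
  Position 4 ('e'): repeat (last at 2), move window start to 3
  Position 4 ('e'): window [3,4] length 2
  Position 5 ('h'): window [3,5] length 3 -- new best
  Position 6 ('d'): window [3,6] length 4 -- new best
Longest substring with no repeats: "fehd" with length 4

4


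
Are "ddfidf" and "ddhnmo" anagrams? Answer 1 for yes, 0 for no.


Strings: "ddfidf", "ddhnmo"
Sorted first:  dddffi
Sorted second: ddhmno
Differ at position 2: 'd' vs 'h' => not anagrams

0


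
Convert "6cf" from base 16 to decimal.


Input: "6cf" in base 16
Positional expansion:
  Digit '6' (value 6) x 16^2 = 1536
  Digit 'c' (value 12) x 16^1 = 192
  Digit 'f' (value 15) x 16^0 = 15
Sum = 1743

1743


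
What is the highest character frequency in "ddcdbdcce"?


Input: ddcdbdcce
Character counts:
  'b': 1
  'c': 3
  'd': 4
  'e': 1
Maximum frequency: 4

4


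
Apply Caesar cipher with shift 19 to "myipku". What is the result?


Caesar cipher: shift "myipku" by 19
  'm' (pos 12) + 19 = pos 5 = 'f'
  'y' (pos 24) + 19 = pos 17 = 'r'
  'i' (pos 8) + 19 = pos 1 = 'b'
  'p' (pos 15) + 19 = pos 8 = 'i'
  'k' (pos 10) + 19 = pos 3 = 'd'
  'u' (pos 20) + 19 = pos 13 = 'n'
Result: frbidn

frbidn


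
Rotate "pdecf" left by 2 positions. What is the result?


Input: "pdecf", rotate left by 2
First 2 characters: "pd"
Remaining characters: "ecf"
Concatenate remaining + first: "ecf" + "pd" = "ecfpd"

ecfpd


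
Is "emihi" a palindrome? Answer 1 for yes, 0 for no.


Input: emihi
Reversed: ihime
  Compare pos 0 ('e') with pos 4 ('i'): MISMATCH
  Compare pos 1 ('m') with pos 3 ('h'): MISMATCH
Result: not a palindrome

0


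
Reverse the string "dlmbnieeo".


Input: dlmbnieeo
Reading characters right to left:
  Position 8: 'o'
  Position 7: 'e'
  Position 6: 'e'
  Position 5: 'i'
  Position 4: 'n'
  Position 3: 'b'
  Position 2: 'm'
  Position 1: 'l'
  Position 0: 'd'
Reversed: oeeinbmld

oeeinbmld


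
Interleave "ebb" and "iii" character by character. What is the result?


Interleaving "ebb" and "iii":
  Position 0: 'e' from first, 'i' from second => "ei"
  Position 1: 'b' from first, 'i' from second => "bi"
  Position 2: 'b' from first, 'i' from second => "bi"
Result: eibibi

eibibi


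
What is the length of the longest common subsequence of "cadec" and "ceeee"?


LCS of "cadec" and "ceeee"
DP table:
           c    e    e    e    e
      0    0    0    0    0    0
  c   0    1    1    1    1    1
  a   0    1    1    1    1    1
  d   0    1    1    1    1    1
  e   0    1    2    2    2    2
  c   0    1    2    2    2    2
LCS length = dp[5][5] = 2

2


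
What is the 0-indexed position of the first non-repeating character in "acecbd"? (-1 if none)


Input: acecbd
Character frequencies:
  'a': 1
  'b': 1
  'c': 2
  'd': 1
  'e': 1
Scanning left to right for freq == 1:
  Position 0 ('a'): unique! => answer = 0

0


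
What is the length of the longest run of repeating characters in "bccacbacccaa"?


Input: "bccacbacccaa"
Scanning for longest run:
  Position 1 ('c'): new char, reset run to 1
  Position 2 ('c'): continues run of 'c', length=2
  Position 3 ('a'): new char, reset run to 1
  Position 4 ('c'): new char, reset run to 1
  Position 5 ('b'): new char, reset run to 1
  Position 6 ('a'): new char, reset run to 1
  Position 7 ('c'): new char, reset run to 1
  Position 8 ('c'): continues run of 'c', length=2
  Position 9 ('c'): continues run of 'c', length=3
  Position 10 ('a'): new char, reset run to 1
  Position 11 ('a'): continues run of 'a', length=2
Longest run: 'c' with length 3

3


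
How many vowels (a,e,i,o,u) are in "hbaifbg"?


Input: hbaifbg
Checking each character:
  'h' at position 0: consonant
  'b' at position 1: consonant
  'a' at position 2: vowel (running total: 1)
  'i' at position 3: vowel (running total: 2)
  'f' at position 4: consonant
  'b' at position 5: consonant
  'g' at position 6: consonant
Total vowels: 2

2


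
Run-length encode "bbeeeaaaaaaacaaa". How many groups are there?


Input: bbeeeaaaaaaacaaa
Scanning for consecutive runs:
  Group 1: 'b' x 2 (positions 0-1)
  Group 2: 'e' x 3 (positions 2-4)
  Group 3: 'a' x 7 (positions 5-11)
  Group 4: 'c' x 1 (positions 12-12)
  Group 5: 'a' x 3 (positions 13-15)
Total groups: 5

5


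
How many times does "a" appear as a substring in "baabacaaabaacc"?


Searching for "a" in "baabacaaabaacc"
Scanning each position:
  Position 0: "b" => no
  Position 1: "a" => MATCH
  Position 2: "a" => MATCH
  Position 3: "b" => no
  Position 4: "a" => MATCH
  Position 5: "c" => no
  Position 6: "a" => MATCH
  Position 7: "a" => MATCH
  Position 8: "a" => MATCH
  Position 9: "b" => no
  Position 10: "a" => MATCH
  Position 11: "a" => MATCH
  Position 12: "c" => no
  Position 13: "c" => no
Total occurrences: 8

8


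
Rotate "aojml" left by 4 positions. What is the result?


Input: "aojml", rotate left by 4
First 4 characters: "aojm"
Remaining characters: "l"
Concatenate remaining + first: "l" + "aojm" = "laojm"

laojm


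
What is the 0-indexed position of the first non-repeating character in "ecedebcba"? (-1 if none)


Input: ecedebcba
Character frequencies:
  'a': 1
  'b': 2
  'c': 2
  'd': 1
  'e': 3
Scanning left to right for freq == 1:
  Position 0 ('e'): freq=3, skip
  Position 1 ('c'): freq=2, skip
  Position 2 ('e'): freq=3, skip
  Position 3 ('d'): unique! => answer = 3

3


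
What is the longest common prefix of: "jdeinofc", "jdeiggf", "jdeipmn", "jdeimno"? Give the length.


Words: jdeinofc, jdeiggf, jdeipmn, jdeimno
  Position 0: all 'j' => match
  Position 1: all 'd' => match
  Position 2: all 'e' => match
  Position 3: all 'i' => match
  Position 4: ('n', 'g', 'p', 'm') => mismatch, stop
LCP = "jdei" (length 4)

4


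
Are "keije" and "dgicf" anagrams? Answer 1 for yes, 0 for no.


Strings: "keije", "dgicf"
Sorted first:  eeijk
Sorted second: cdfgi
Differ at position 0: 'e' vs 'c' => not anagrams

0


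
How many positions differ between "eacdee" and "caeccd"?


Comparing "eacdee" and "caeccd" position by position:
  Position 0: 'e' vs 'c' => DIFFER
  Position 1: 'a' vs 'a' => same
  Position 2: 'c' vs 'e' => DIFFER
  Position 3: 'd' vs 'c' => DIFFER
  Position 4: 'e' vs 'c' => DIFFER
  Position 5: 'e' vs 'd' => DIFFER
Positions that differ: 5

5


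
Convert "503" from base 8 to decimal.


Input: "503" in base 8
Positional expansion:
  Digit '5' (value 5) x 8^2 = 320
  Digit '0' (value 0) x 8^1 = 0
  Digit '3' (value 3) x 8^0 = 3
Sum = 323

323


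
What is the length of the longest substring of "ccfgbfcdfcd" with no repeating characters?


Input: "ccfgbfcdfcd"
Sliding window (track last position of each char):
  Position 0 ('c'): window [0,0] length 1 -- new best
  Position 1 ('c'): repeat (last at 0), move window start to 1
  Position 1 ('c'): window [1,1] length 1
  Position 2 ('f'): window [1,2] length 2 -- new best
  Position 3 ('g'): window [1,3] length 3 -- new best
  Position 4 ('b'): window [1,4] length 4 -- new best
  Position 5 ('f'): repeat (last at 2), move window start to 3
  Position 5 ('f'): window [3,5] length 3
  Position 6 ('c'): window [3,6] length 4
  Position 7 ('d'): window [3,7] length 5 -- new best
  Position 8 ('f'): repeat (last at 5), move window start to 6
  Position 8 ('f'): window [6,8] length 3
  Position 9 ('c'): repeat (last at 6), move window start to 7
  Position 9 ('c'): window [7,9] length 3
  Position 10 ('d'): repeat (last at 7), move window start to 8
  Position 10 ('d'): window [8,10] length 3
Longest substring with no repeats: "gbfcd" with length 5

5


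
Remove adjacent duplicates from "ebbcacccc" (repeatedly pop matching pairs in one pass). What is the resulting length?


Input: ebbcacccc
Stack-based adjacent duplicate removal:
  Read 'e': push. Stack: e
  Read 'b': push. Stack: eb
  Read 'b': matches stack top 'b' => pop. Stack: e
  Read 'c': push. Stack: ec
  Read 'a': push. Stack: eca
  Read 'c': push. Stack: ecac
  Read 'c': matches stack top 'c' => pop. Stack: eca
  Read 'c': push. Stack: ecac
  Read 'c': matches stack top 'c' => pop. Stack: eca
Final stack: "eca" (length 3)

3


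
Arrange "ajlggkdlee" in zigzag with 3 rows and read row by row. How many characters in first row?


Zigzag "ajlggkdlee" into 3 rows:
Placing characters:
  'a' => row 0
  'j' => row 1
  'l' => row 2
  'g' => row 1
  'g' => row 0
  'k' => row 1
  'd' => row 2
  'l' => row 1
  'e' => row 0
  'e' => row 1
Rows:
  Row 0: "age"
  Row 1: "jgkle"
  Row 2: "ld"
First row length: 3

3


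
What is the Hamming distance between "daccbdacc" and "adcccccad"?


Comparing "daccbdacc" and "adcccccad" position by position:
  Position 0: 'd' vs 'a' => differ
  Position 1: 'a' vs 'd' => differ
  Position 2: 'c' vs 'c' => same
  Position 3: 'c' vs 'c' => same
  Position 4: 'b' vs 'c' => differ
  Position 5: 'd' vs 'c' => differ
  Position 6: 'a' vs 'c' => differ
  Position 7: 'c' vs 'a' => differ
  Position 8: 'c' vs 'd' => differ
Total differences (Hamming distance): 7

7


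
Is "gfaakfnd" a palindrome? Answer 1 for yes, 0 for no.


Input: gfaakfnd
Reversed: dnfkaafg
  Compare pos 0 ('g') with pos 7 ('d'): MISMATCH
  Compare pos 1 ('f') with pos 6 ('n'): MISMATCH
  Compare pos 2 ('a') with pos 5 ('f'): MISMATCH
  Compare pos 3 ('a') with pos 4 ('k'): MISMATCH
Result: not a palindrome

0


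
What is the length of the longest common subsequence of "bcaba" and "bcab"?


LCS of "bcaba" and "bcab"
DP table:
           b    c    a    b
      0    0    0    0    0
  b   0    1    1    1    1
  c   0    1    2    2    2
  a   0    1    2    3    3
  b   0    1    2    3    4
  a   0    1    2    3    4
LCS length = dp[5][4] = 4

4


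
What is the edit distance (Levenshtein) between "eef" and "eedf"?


Computing edit distance: "eef" -> "eedf"
DP table:
           e    e    d    f
      0    1    2    3    4
  e   1    0    1    2    3
  e   2    1    0    1    2
  f   3    2    1    1    1
Edit distance = dp[3][4] = 1

1


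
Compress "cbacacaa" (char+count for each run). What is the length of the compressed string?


Input: cbacacaa
Runs:
  'c' x 1 => "c1"
  'b' x 1 => "b1"
  'a' x 1 => "a1"
  'c' x 1 => "c1"
  'a' x 1 => "a1"
  'c' x 1 => "c1"
  'a' x 2 => "a2"
Compressed: "c1b1a1c1a1c1a2"
Compressed length: 14

14


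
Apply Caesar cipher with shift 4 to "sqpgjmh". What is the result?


Caesar cipher: shift "sqpgjmh" by 4
  's' (pos 18) + 4 = pos 22 = 'w'
  'q' (pos 16) + 4 = pos 20 = 'u'
  'p' (pos 15) + 4 = pos 19 = 't'
  'g' (pos 6) + 4 = pos 10 = 'k'
  'j' (pos 9) + 4 = pos 13 = 'n'
  'm' (pos 12) + 4 = pos 16 = 'q'
  'h' (pos 7) + 4 = pos 11 = 'l'
Result: wutknql

wutknql


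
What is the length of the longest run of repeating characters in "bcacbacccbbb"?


Input: "bcacbacccbbb"
Scanning for longest run:
  Position 1 ('c'): new char, reset run to 1
  Position 2 ('a'): new char, reset run to 1
  Position 3 ('c'): new char, reset run to 1
  Position 4 ('b'): new char, reset run to 1
  Position 5 ('a'): new char, reset run to 1
  Position 6 ('c'): new char, reset run to 1
  Position 7 ('c'): continues run of 'c', length=2
  Position 8 ('c'): continues run of 'c', length=3
  Position 9 ('b'): new char, reset run to 1
  Position 10 ('b'): continues run of 'b', length=2
  Position 11 ('b'): continues run of 'b', length=3
Longest run: 'c' with length 3

3


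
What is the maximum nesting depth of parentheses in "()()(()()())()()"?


Input: "()()(()()())()()"
Tracking depth:
  Position 0 '(': depth becomes 1
  Position 1 ')': depth becomes 0
  Position 2 '(': depth becomes 1
  Position 3 ')': depth becomes 0
  Position 4 '(': depth becomes 1
  Position 5 '(': depth becomes 2
  Position 6 ')': depth becomes 1
  Position 7 '(': depth becomes 2
  Position 8 ')': depth becomes 1
  Position 9 '(': depth becomes 2
  Position 10 ')': depth becomes 1
  Position 11 ')': depth becomes 0
  Position 12 '(': depth becomes 1
  Position 13 ')': depth becomes 0
  Position 14 '(': depth becomes 1
  Position 15 ')': depth becomes 0
Maximum depth reached: 2

2


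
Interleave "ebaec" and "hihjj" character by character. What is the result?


Interleaving "ebaec" and "hihjj":
  Position 0: 'e' from first, 'h' from second => "eh"
  Position 1: 'b' from first, 'i' from second => "bi"
  Position 2: 'a' from first, 'h' from second => "ah"
  Position 3: 'e' from first, 'j' from second => "ej"
  Position 4: 'c' from first, 'j' from second => "cj"
Result: ehbiahejcj

ehbiahejcj


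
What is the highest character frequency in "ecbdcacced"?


Input: ecbdcacced
Character counts:
  'a': 1
  'b': 1
  'c': 4
  'd': 2
  'e': 2
Maximum frequency: 4

4


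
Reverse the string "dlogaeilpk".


Input: dlogaeilpk
Reading characters right to left:
  Position 9: 'k'
  Position 8: 'p'
  Position 7: 'l'
  Position 6: 'i'
  Position 5: 'e'
  Position 4: 'a'
  Position 3: 'g'
  Position 2: 'o'
  Position 1: 'l'
  Position 0: 'd'
Reversed: kplieagold

kplieagold


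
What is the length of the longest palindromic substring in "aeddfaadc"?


Input: "aeddfaadc"
Checking substrings for palindromes:
  [2:4] "dd" (len 2) => palindrome
  [5:7] "aa" (len 2) => palindrome
Longest palindromic substring: "dd" with length 2

2


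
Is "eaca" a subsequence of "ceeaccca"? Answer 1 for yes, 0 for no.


Check if "eaca" is a subsequence of "ceeaccca"
Greedy scan:
  Position 0 ('c'): no match needed
  Position 1 ('e'): matches sub[0] = 'e'
  Position 2 ('e'): no match needed
  Position 3 ('a'): matches sub[1] = 'a'
  Position 4 ('c'): matches sub[2] = 'c'
  Position 5 ('c'): no match needed
  Position 6 ('c'): no match needed
  Position 7 ('a'): matches sub[3] = 'a'
All 4 characters matched => is a subsequence

1


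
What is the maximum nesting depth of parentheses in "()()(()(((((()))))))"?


Input: "()()(()(((((()))))))"
Tracking depth:
  Position 0 '(': depth becomes 1
  Position 1 ')': depth becomes 0
  Position 2 '(': depth becomes 1
  Position 3 ')': depth becomes 0
  Position 4 '(': depth becomes 1
  Position 5 '(': depth becomes 2
  Position 6 ')': depth becomes 1
  Position 7 '(': depth becomes 2
  Position 8 '(': depth becomes 3
  Position 9 '(': depth becomes 4
  Position 10 '(': depth becomes 5
  Position 11 '(': depth becomes 6
  Position 12 '(': depth becomes 7
  Position 13 ')': depth becomes 6
  Position 14 ')': depth becomes 5
  Position 15 ')': depth becomes 4
  Position 16 ')': depth becomes 3
  Position 17 ')': depth becomes 2
  Position 18 ')': depth becomes 1
  Position 19 ')': depth becomes 0
Maximum depth reached: 7

7


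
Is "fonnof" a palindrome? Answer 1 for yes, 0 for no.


Input: fonnof
Reversed: fonnof
  Compare pos 0 ('f') with pos 5 ('f'): match
  Compare pos 1 ('o') with pos 4 ('o'): match
  Compare pos 2 ('n') with pos 3 ('n'): match
Result: palindrome

1


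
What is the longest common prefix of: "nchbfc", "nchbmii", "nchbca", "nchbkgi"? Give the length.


Words: nchbfc, nchbmii, nchbca, nchbkgi
  Position 0: all 'n' => match
  Position 1: all 'c' => match
  Position 2: all 'h' => match
  Position 3: all 'b' => match
  Position 4: ('f', 'm', 'c', 'k') => mismatch, stop
LCP = "nchb" (length 4)

4


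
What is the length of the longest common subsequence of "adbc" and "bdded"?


LCS of "adbc" and "bdded"
DP table:
           b    d    d    e    d
      0    0    0    0    0    0
  a   0    0    0    0    0    0
  d   0    0    1    1    1    1
  b   0    1    1    1    1    1
  c   0    1    1    1    1    1
LCS length = dp[4][5] = 1

1


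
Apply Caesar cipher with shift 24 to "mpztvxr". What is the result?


Caesar cipher: shift "mpztvxr" by 24
  'm' (pos 12) + 24 = pos 10 = 'k'
  'p' (pos 15) + 24 = pos 13 = 'n'
  'z' (pos 25) + 24 = pos 23 = 'x'
  't' (pos 19) + 24 = pos 17 = 'r'
  'v' (pos 21) + 24 = pos 19 = 't'
  'x' (pos 23) + 24 = pos 21 = 'v'
  'r' (pos 17) + 24 = pos 15 = 'p'
Result: knxrtvp

knxrtvp


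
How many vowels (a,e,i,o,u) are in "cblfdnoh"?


Input: cblfdnoh
Checking each character:
  'c' at position 0: consonant
  'b' at position 1: consonant
  'l' at position 2: consonant
  'f' at position 3: consonant
  'd' at position 4: consonant
  'n' at position 5: consonant
  'o' at position 6: vowel (running total: 1)
  'h' at position 7: consonant
Total vowels: 1

1


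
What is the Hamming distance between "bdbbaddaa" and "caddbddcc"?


Comparing "bdbbaddaa" and "caddbddcc" position by position:
  Position 0: 'b' vs 'c' => differ
  Position 1: 'd' vs 'a' => differ
  Position 2: 'b' vs 'd' => differ
  Position 3: 'b' vs 'd' => differ
  Position 4: 'a' vs 'b' => differ
  Position 5: 'd' vs 'd' => same
  Position 6: 'd' vs 'd' => same
  Position 7: 'a' vs 'c' => differ
  Position 8: 'a' vs 'c' => differ
Total differences (Hamming distance): 7

7


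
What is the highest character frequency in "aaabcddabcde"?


Input: aaabcddabcde
Character counts:
  'a': 4
  'b': 2
  'c': 2
  'd': 3
  'e': 1
Maximum frequency: 4

4
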